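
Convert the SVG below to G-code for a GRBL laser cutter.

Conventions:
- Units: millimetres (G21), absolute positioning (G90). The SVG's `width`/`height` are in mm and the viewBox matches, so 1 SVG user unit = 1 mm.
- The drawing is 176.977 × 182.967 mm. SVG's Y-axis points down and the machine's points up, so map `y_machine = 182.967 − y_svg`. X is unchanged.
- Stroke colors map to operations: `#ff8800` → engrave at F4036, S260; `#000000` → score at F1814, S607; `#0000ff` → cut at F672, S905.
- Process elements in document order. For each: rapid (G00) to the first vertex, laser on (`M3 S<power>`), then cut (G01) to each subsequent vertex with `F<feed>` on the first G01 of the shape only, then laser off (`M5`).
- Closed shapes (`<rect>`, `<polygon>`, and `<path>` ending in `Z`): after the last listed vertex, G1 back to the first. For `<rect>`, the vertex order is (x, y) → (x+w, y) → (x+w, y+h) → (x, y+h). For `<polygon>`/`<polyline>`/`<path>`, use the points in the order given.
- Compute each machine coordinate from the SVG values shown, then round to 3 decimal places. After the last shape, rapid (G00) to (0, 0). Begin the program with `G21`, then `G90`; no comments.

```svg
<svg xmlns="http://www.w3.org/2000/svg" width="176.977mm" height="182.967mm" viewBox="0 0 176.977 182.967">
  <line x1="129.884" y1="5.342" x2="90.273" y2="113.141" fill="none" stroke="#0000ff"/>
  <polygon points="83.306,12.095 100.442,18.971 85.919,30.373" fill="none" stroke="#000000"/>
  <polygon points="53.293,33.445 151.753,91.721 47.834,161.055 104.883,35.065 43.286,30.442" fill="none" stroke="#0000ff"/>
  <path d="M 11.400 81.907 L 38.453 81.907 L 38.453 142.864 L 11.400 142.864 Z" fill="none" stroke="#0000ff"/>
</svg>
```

Since the viewBox matches the mm dimensions, user units are millimetres directly. The only transform is the Y-flip y_m = 182.967 − y_svg.

Shape 1 is a line segment drawn with `<line>`. Its stroke #0000ff means cut at S905, F672. After flipping Y the toolpath is (129.884,177.625) → (90.273,69.826).

Shape 2 is a regular polygon drawn with `<polygon>`. Its stroke #000000 means score at S607, F1814. After flipping Y the toolpath is (83.306,170.872) → (100.442,163.996) → (85.919,152.594) → (83.306,170.872), returning to the start.

Shape 3 is a closed polygon drawn with `<polygon>`. Its stroke #0000ff means cut at S905, F672. After flipping Y the toolpath is (53.293,149.522) → (151.753,91.246) → (47.834,21.912) → (104.883,147.902) → (43.286,152.525) → (53.293,149.522), returning to the start.

Shape 4 is a rectangle drawn with `<path>`. Its stroke #0000ff means cut at S905, F672. After flipping Y the toolpath is (11.400,101.060) → (38.453,101.060) → (38.453,40.103) → (11.400,40.103) → (11.400,101.060), returning to the start.

G21
G90
G00 X129.884 Y177.625
M3 S905
G01 X90.273 Y69.826 F672
M5
G00 X83.306 Y170.872
M3 S607
G01 X100.442 Y163.996 F1814
G01 X85.919 Y152.594
G01 X83.306 Y170.872
M5
G00 X53.293 Y149.522
M3 S905
G01 X151.753 Y91.246 F672
G01 X47.834 Y21.912
G01 X104.883 Y147.902
G01 X43.286 Y152.525
G01 X53.293 Y149.522
M5
G00 X11.400 Y101.060
M3 S905
G01 X38.453 Y101.060 F672
G01 X38.453 Y40.103
G01 X11.400 Y40.103
G01 X11.400 Y101.060
M5
G00 X0.000 Y0.000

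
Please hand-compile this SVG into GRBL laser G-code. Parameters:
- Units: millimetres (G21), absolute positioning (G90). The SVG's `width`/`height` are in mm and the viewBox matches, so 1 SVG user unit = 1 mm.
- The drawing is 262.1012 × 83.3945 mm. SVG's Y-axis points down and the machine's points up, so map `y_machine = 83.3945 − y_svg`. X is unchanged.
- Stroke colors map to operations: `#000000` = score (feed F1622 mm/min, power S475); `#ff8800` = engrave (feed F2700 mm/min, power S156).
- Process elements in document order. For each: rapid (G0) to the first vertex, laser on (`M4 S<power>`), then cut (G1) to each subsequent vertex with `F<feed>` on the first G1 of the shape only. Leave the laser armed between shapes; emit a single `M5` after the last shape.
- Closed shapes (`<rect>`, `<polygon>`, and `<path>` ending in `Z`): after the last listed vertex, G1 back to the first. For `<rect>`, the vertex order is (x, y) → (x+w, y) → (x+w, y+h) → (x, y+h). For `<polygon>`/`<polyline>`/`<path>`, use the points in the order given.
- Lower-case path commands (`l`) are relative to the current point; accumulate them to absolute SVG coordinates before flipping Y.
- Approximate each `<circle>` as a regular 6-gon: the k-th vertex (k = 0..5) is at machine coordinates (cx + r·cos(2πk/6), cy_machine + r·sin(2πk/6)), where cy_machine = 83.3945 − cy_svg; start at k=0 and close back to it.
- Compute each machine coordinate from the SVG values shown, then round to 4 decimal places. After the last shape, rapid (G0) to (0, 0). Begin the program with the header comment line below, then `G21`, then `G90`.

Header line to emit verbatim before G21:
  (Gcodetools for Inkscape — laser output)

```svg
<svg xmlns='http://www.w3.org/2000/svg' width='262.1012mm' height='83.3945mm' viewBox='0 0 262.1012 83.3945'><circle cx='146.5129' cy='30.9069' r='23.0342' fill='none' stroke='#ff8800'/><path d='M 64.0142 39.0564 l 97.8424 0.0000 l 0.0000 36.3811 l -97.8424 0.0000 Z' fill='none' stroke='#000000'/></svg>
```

(Gcodetools for Inkscape — laser output)
G21
G90
G0 X169.5471 Y52.4876
M4 S156
G1 X158.0300 Y72.4358 F2700
G1 X134.9958 Y72.4358
G1 X123.4787 Y52.4876
G1 X134.9958 Y32.5394
G1 X158.0300 Y32.5394
G1 X169.5471 Y52.4876
G0 X64.0142 Y44.3381
M4 S475
G1 X161.8566 Y44.3381 F1622
G1 X161.8566 Y7.9570
G1 X64.0142 Y7.9570
G1 X64.0142 Y44.3381
M5
G0 X0.0000 Y0.0000

1 u = 1 mm; y_m = 83.3945 − y.

[1] `<circle>` circle, #ff8800→engrave S156 F2700: (169.5471,52.4876) → (158.0300,72.4358) → (134.9958,72.4358) → (123.4787,52.4876) → (134.9958,32.5394) → (158.0300,32.5394) → (169.5471,52.4876) (closed)

[2] `<path>` rectangle, #000000→score S475 F1622: (64.0142,44.3381) → (161.8566,44.3381) → (161.8566,7.9570) → (64.0142,7.9570) → (64.0142,44.3381) (closed)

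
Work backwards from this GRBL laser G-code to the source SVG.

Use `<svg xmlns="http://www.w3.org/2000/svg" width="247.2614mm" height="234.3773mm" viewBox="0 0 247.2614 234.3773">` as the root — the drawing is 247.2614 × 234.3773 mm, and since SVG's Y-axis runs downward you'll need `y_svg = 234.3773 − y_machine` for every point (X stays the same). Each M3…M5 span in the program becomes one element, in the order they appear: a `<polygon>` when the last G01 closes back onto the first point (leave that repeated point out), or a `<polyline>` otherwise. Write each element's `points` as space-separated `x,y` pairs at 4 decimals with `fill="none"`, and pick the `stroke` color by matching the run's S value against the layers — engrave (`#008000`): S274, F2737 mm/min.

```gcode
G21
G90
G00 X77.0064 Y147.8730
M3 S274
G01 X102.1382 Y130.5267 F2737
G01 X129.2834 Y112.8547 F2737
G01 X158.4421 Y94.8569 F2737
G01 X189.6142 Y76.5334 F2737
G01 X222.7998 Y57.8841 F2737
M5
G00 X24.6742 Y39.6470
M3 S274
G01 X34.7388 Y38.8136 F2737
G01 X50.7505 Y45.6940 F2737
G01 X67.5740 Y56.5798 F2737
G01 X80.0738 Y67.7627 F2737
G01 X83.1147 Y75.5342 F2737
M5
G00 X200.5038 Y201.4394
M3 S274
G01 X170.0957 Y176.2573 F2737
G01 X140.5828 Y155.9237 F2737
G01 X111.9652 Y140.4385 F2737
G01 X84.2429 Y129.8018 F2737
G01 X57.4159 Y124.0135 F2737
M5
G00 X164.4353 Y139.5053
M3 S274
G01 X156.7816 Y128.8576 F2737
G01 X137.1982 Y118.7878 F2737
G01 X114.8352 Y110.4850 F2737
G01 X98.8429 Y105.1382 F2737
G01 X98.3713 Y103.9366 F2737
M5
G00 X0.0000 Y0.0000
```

<svg xmlns="http://www.w3.org/2000/svg" width="247.2614mm" height="234.3773mm" viewBox="0 0 247.2614 234.3773">
  <polyline points="77.0064,86.5043 102.1382,103.8506 129.2834,121.5226 158.4421,139.5204 189.6142,157.8439 222.7998,176.4932" fill="none" stroke="#008000"/>
  <polyline points="24.6742,194.7303 34.7388,195.5637 50.7505,188.6833 67.5740,177.7975 80.0738,166.6146 83.1147,158.8431" fill="none" stroke="#008000"/>
  <polyline points="200.5038,32.9379 170.0957,58.1200 140.5828,78.4536 111.9652,93.9388 84.2429,104.5755 57.4159,110.3638" fill="none" stroke="#008000"/>
  <polyline points="164.4353,94.8720 156.7816,105.5197 137.1982,115.5895 114.8352,123.8923 98.8429,129.2391 98.3713,130.4407" fill="none" stroke="#008000"/>
</svg>

y_svg = 234.3773 − y_m. Every run uses S274, so all elements get stroke `#008000` (engrave).

[1] open run; points: 77.0064,86.5043 102.1382,103.8506 129.2834,121.5226 158.4421,139.5204 189.6142,157.8439 222.7998,176.4932

[2] open run; points: 24.6742,194.7303 34.7388,195.5637 50.7505,188.6833 67.5740,177.7975 80.0738,166.6146 83.1147,158.8431

[3] open run; points: 200.5038,32.9379 170.0957,58.1200 140.5828,78.4536 111.9652,93.9388 84.2429,104.5755 57.4159,110.3638

[4] open run; points: 164.4353,94.8720 156.7816,105.5197 137.1982,115.5895 114.8352,123.8923 98.8429,129.2391 98.3713,130.4407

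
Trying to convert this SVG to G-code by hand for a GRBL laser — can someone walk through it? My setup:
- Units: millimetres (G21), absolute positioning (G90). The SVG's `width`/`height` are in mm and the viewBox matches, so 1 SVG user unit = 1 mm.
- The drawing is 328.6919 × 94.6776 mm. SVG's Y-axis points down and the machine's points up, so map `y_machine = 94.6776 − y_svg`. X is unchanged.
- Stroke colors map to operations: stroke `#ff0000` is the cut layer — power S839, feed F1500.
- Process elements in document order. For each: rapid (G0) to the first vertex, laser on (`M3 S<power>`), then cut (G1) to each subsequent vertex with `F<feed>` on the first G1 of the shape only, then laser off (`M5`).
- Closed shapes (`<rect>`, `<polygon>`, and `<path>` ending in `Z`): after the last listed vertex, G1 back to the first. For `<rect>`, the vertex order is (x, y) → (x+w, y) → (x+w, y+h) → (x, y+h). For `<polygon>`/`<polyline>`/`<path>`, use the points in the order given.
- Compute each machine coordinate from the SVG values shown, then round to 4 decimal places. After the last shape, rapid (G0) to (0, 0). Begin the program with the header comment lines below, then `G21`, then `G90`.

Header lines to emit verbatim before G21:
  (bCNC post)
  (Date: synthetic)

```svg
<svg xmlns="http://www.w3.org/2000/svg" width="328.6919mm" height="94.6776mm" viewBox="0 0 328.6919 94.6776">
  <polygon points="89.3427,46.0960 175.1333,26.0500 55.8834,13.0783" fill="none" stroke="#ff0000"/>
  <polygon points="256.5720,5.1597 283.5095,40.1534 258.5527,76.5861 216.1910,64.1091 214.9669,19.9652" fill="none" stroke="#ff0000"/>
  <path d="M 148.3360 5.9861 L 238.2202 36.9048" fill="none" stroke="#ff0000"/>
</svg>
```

(bCNC post)
(Date: synthetic)
G21
G90
G0 X89.3427 Y48.5816
M3 S839
G1 X175.1333 Y68.6276 F1500
G1 X55.8834 Y81.5993
G1 X89.3427 Y48.5816
M5
G0 X256.5720 Y89.5179
M3 S839
G1 X283.5095 Y54.5242 F1500
G1 X258.5527 Y18.0915
G1 X216.1910 Y30.5685
G1 X214.9669 Y74.7124
G1 X256.5720 Y89.5179
M5
G0 X148.3360 Y88.6915
M3 S839
G1 X238.2202 Y57.7728 F1500
M5
G0 X0.0000 Y0.0000

1 u = 1 mm; y_m = 94.6776 − y.

[1] `<polygon>` closed polygon, #ff0000→cut S839 F1500: (89.3427,48.5816) → (175.1333,68.6276) → (55.8834,81.5993) → (89.3427,48.5816) (closed)

[2] `<polygon>` regular polygon, #ff0000→cut S839 F1500: (256.5720,89.5179) → (283.5095,54.5242) → (258.5527,18.0915) → (216.1910,30.5685) → (214.9669,74.7124) → (256.5720,89.5179) (closed)

[3] `<path>` line segment, #ff0000→cut S839 F1500: (148.3360,88.6915) → (238.2202,57.7728)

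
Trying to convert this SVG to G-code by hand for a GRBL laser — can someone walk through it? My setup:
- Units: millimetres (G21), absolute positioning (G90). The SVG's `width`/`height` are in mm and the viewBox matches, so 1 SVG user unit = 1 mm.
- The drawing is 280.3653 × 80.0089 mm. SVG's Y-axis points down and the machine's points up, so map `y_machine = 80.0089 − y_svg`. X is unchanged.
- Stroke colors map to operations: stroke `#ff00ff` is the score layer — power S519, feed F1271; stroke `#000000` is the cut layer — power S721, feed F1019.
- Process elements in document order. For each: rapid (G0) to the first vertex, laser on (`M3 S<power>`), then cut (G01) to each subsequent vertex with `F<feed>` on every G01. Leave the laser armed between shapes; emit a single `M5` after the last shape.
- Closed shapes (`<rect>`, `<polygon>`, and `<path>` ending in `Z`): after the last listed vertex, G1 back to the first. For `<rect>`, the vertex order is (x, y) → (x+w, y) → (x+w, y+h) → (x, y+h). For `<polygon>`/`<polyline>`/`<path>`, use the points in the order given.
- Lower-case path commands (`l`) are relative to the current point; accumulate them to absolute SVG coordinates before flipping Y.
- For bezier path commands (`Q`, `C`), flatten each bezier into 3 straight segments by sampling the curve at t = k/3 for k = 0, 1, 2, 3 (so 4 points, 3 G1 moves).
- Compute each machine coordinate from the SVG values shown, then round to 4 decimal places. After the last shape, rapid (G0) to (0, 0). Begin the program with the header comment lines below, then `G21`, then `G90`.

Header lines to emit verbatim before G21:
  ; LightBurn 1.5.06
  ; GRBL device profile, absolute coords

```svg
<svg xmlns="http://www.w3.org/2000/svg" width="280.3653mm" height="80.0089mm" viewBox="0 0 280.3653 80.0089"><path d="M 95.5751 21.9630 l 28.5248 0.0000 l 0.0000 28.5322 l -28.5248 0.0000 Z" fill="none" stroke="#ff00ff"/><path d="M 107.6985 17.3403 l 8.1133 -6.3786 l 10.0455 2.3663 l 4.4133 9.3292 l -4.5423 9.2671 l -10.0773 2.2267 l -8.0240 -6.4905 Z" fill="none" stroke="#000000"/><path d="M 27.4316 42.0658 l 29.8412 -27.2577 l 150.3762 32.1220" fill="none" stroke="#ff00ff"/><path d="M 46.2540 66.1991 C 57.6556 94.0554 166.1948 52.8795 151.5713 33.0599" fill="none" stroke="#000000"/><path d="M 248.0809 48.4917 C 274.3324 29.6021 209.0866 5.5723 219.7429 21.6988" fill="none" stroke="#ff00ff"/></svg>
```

; LightBurn 1.5.06
; GRBL device profile, absolute coords
G21
G90
G0 X95.5751 Y58.0459
M3 S519
G01 X124.0999 Y58.0459 F1271
G01 X124.0999 Y29.5137 F1271
G01 X95.5751 Y29.5137 F1271
G01 X95.5751 Y58.0459 F1271
G0 X107.6985 Y62.6686
M3 S721
G01 X115.8118 Y69.0472 F1019
G01 X125.8573 Y66.6809 F1019
G01 X130.2706 Y57.3517 F1019
G01 X125.7283 Y48.0846 F1019
G01 X115.6510 Y45.8579 F1019
G01 X107.6270 Y52.3484 F1019
G01 X107.6985 Y62.6686 F1019
G0 X27.4316 Y37.9431
M3 S519
G01 X57.2728 Y65.2008 F1271
G01 X207.6490 Y33.0788 F1271
G0 X46.2540 Y13.8098
M3 S721
G01 X81.8755 Y5.6165 F1019
G01 X133.2998 Y23.3584 F1019
G01 X151.5713 Y46.9490 F1019
G0 X248.0809 Y31.5172
M3 S519
G01 X250.0333 Y50.4426 F1271
G01 X228.1873 Y62.7288 F1271
G01 X219.7429 Y58.3101 F1271
M5
G0 X0.0000 Y0.0000

viewBox `0 0 280.3653 80.0089` with mm width/height → 1 unit = 1 mm. Flip: y_m = 80.0089 − y_svg.

**Shape 1** — `<path>` rectangle, stroke `#ff00ff` → score (S519, F1271). Machine vertices: (95.5751,58.0459) → (124.0999,58.0459) → (124.0999,29.5137) → (95.5751,29.5137) → (95.5751,58.0459). Closed: final G1 returns to the first vertex.

**Shape 2** — `<path>` regular polygon, stroke `#000000` → cut (S721, F1019). Machine vertices: (107.6985,62.6686) → (115.8118,69.0472) → (125.8573,66.6809) → (130.2706,57.3517) → (125.7283,48.0846) → (115.6510,45.8579) → (107.6270,52.3484) → (107.6985,62.6686). Closed: final G1 returns to the first vertex.

**Shape 3** — `<path>` open polyline, stroke `#ff00ff` → score (S519, F1271). Machine vertices: (27.4316,37.9431) → (57.2728,65.2008) → (207.6490,33.0788). Open path.

**Shape 4** — `<path>` cubic bezier, stroke `#000000` → cut (S721, F1019). Control points (SVG): P0=(46.2540,66.1991), P1=(57.6556,94.0554), P2=(166.1948,52.8795), P3=(151.5713,33.0599); sampled at t=k/3. Machine vertices: (46.2540,13.8098) → (81.8755,5.6165) → (133.2998,23.3584) → (151.5713,46.9490). Open path.

**Shape 5** — `<path>` cubic bezier, stroke `#ff00ff` → score (S519, F1271). Control points (SVG): P0=(248.0809,48.4917), P1=(274.3324,29.6021), P2=(209.0866,5.5723), P3=(219.7429,21.6988); sampled at t=k/3. Machine vertices: (248.0809,31.5172) → (250.0333,50.4426) → (228.1873,62.7288) → (219.7429,58.3101). Open path.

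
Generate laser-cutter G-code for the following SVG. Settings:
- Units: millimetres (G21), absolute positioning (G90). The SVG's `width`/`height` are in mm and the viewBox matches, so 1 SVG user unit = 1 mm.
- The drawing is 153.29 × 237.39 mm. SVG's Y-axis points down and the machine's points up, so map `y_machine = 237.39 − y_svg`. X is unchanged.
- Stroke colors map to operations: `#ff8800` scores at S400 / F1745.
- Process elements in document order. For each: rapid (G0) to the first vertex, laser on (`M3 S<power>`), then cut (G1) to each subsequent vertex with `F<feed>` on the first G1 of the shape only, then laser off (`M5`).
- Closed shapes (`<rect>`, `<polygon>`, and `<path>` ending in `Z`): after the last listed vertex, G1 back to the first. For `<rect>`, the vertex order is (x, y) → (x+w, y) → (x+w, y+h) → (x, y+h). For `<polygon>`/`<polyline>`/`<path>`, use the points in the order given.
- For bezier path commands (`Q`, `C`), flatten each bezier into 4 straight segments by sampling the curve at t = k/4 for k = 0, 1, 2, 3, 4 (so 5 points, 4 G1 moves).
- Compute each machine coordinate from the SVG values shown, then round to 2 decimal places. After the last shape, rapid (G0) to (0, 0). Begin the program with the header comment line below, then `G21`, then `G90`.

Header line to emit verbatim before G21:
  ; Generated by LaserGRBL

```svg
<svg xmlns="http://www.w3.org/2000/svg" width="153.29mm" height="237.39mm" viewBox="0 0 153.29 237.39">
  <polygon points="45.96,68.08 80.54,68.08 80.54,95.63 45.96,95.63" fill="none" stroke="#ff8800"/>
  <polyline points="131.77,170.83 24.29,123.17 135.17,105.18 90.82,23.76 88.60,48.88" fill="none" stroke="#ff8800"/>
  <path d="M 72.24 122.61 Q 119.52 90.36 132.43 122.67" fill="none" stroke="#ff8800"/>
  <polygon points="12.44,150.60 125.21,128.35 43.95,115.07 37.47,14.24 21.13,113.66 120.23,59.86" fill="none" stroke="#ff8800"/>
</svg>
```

viewBox `0 0 153.29 237.39` with mm width/height → 1 unit = 1 mm. Flip: y_m = 237.39 − y_svg.

**Shape 1** — `<polygon>` rectangle, stroke `#ff8800` → score (S400, F1745). Machine vertices: (45.96,169.31) → (80.54,169.31) → (80.54,141.76) → (45.96,141.76) → (45.96,169.31). Closed: final G1 returns to the first vertex.

**Shape 2** — `<polyline>` open polyline, stroke `#ff8800` → score (S400, F1745). Machine vertices: (131.77,66.56) → (24.29,114.22) → (135.17,132.21) → (90.82,213.63) → (88.60,188.51). Open path.

**Shape 3** — `<path>` quadratic bezier, stroke `#ff8800` → score (S400, F1745). Control points (SVG): P0=(72.24,122.61), P1=(119.52,90.36), P2=(132.43,122.67); sampled at t=k/4. Machine vertices: (72.24,114.78) → (93.73,126.87) → (110.93,130.89) → (123.83,126.84) → (132.43,114.72). Open path.

**Shape 4** — `<polygon>` closed polygon, stroke `#ff8800` → score (S400, F1745). Machine vertices: (12.44,86.79) → (125.21,109.04) → (43.95,122.32) → (37.47,223.15) → (21.13,123.73) → (120.23,177.53) → (12.44,86.79). Closed: final G1 returns to the first vertex.

; Generated by LaserGRBL
G21
G90
G0 X45.96 Y169.31
M3 S400
G1 X80.54 Y169.31 F1745
G1 X80.54 Y141.76
G1 X45.96 Y141.76
G1 X45.96 Y169.31
M5
G0 X131.77 Y66.56
M3 S400
G1 X24.29 Y114.22 F1745
G1 X135.17 Y132.21
G1 X90.82 Y213.63
G1 X88.60 Y188.51
M5
G0 X72.24 Y114.78
M3 S400
G1 X93.73 Y126.87 F1745
G1 X110.93 Y130.89
G1 X123.83 Y126.84
G1 X132.43 Y114.72
M5
G0 X12.44 Y86.79
M3 S400
G1 X125.21 Y109.04 F1745
G1 X43.95 Y122.32
G1 X37.47 Y223.15
G1 X21.13 Y123.73
G1 X120.23 Y177.53
G1 X12.44 Y86.79
M5
G0 X0.00 Y0.00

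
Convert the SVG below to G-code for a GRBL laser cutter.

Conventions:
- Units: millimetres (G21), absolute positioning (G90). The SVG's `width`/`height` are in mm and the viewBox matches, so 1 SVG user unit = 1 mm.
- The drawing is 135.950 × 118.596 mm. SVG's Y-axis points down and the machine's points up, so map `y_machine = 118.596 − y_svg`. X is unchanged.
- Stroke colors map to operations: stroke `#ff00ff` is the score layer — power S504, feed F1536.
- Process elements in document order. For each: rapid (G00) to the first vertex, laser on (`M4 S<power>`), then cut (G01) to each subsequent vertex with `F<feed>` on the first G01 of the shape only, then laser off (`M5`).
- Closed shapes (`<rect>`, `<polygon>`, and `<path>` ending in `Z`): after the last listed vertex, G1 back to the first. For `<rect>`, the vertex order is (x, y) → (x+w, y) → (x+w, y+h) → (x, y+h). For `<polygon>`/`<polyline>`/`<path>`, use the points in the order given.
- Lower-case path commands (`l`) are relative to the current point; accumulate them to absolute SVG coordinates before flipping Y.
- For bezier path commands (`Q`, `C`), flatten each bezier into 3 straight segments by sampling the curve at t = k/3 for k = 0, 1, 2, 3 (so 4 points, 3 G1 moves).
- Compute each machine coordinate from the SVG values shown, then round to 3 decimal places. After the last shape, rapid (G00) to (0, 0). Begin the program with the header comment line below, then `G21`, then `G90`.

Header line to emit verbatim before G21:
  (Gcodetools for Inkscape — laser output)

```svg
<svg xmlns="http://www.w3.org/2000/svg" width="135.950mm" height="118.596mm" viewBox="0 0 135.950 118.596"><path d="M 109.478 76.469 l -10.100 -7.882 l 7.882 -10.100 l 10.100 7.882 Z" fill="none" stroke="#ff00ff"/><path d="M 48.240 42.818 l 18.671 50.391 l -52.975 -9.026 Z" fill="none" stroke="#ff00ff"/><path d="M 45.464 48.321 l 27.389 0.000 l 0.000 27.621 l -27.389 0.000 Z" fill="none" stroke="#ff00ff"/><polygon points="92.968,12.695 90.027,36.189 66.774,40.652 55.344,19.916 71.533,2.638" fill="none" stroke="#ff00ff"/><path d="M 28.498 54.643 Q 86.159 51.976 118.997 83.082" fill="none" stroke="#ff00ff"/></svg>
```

viewBox `0 0 135.950 118.596` with mm width/height → 1 unit = 1 mm. Flip: y_m = 118.596 − y_svg.

**Shape 1** — `<path>` regular polygon, stroke `#ff00ff` → score (S504, F1536). Machine vertices: (109.478,42.127) → (99.378,50.009) → (107.260,60.109) → (117.360,52.227) → (109.478,42.127). Closed: final G1 returns to the first vertex.

**Shape 2** — `<path>` regular polygon, stroke `#ff00ff` → score (S504, F1536). Machine vertices: (48.240,75.778) → (66.911,25.387) → (13.936,34.413) → (48.240,75.778). Closed: final G1 returns to the first vertex.

**Shape 3** — `<path>` rectangle, stroke `#ff00ff` → score (S504, F1536). Machine vertices: (45.464,70.275) → (72.853,70.275) → (72.853,42.654) → (45.464,42.654) → (45.464,70.275). Closed: final G1 returns to the first vertex.

**Shape 4** — `<polygon>` regular polygon, stroke `#ff00ff` → score (S504, F1536). Machine vertices: (92.968,105.901) → (90.027,82.407) → (66.774,77.944) → (55.344,98.680) → (71.533,115.958) → (92.968,105.901). Closed: final G1 returns to the first vertex.

**Shape 5** — `<path>` quadratic bezier, stroke `#ff00ff` → score (S504, F1536). Control points (SVG): P0=(28.498,54.643), P1=(86.159,51.976), P2=(118.997,83.082); sampled at t=k/3. Machine vertices: (28.498,63.953) → (64.181,61.978) → (94.347,52.499) → (118.997,35.514). Open path.

(Gcodetools for Inkscape — laser output)
G21
G90
G00 X109.478 Y42.127
M4 S504
G01 X99.378 Y50.009 F1536
G01 X107.260 Y60.109
G01 X117.360 Y52.227
G01 X109.478 Y42.127
M5
G00 X48.240 Y75.778
M4 S504
G01 X66.911 Y25.387 F1536
G01 X13.936 Y34.413
G01 X48.240 Y75.778
M5
G00 X45.464 Y70.275
M4 S504
G01 X72.853 Y70.275 F1536
G01 X72.853 Y42.654
G01 X45.464 Y42.654
G01 X45.464 Y70.275
M5
G00 X92.968 Y105.901
M4 S504
G01 X90.027 Y82.407 F1536
G01 X66.774 Y77.944
G01 X55.344 Y98.680
G01 X71.533 Y115.958
G01 X92.968 Y105.901
M5
G00 X28.498 Y63.953
M4 S504
G01 X64.181 Y61.978 F1536
G01 X94.347 Y52.499
G01 X118.997 Y35.514
M5
G00 X0.000 Y0.000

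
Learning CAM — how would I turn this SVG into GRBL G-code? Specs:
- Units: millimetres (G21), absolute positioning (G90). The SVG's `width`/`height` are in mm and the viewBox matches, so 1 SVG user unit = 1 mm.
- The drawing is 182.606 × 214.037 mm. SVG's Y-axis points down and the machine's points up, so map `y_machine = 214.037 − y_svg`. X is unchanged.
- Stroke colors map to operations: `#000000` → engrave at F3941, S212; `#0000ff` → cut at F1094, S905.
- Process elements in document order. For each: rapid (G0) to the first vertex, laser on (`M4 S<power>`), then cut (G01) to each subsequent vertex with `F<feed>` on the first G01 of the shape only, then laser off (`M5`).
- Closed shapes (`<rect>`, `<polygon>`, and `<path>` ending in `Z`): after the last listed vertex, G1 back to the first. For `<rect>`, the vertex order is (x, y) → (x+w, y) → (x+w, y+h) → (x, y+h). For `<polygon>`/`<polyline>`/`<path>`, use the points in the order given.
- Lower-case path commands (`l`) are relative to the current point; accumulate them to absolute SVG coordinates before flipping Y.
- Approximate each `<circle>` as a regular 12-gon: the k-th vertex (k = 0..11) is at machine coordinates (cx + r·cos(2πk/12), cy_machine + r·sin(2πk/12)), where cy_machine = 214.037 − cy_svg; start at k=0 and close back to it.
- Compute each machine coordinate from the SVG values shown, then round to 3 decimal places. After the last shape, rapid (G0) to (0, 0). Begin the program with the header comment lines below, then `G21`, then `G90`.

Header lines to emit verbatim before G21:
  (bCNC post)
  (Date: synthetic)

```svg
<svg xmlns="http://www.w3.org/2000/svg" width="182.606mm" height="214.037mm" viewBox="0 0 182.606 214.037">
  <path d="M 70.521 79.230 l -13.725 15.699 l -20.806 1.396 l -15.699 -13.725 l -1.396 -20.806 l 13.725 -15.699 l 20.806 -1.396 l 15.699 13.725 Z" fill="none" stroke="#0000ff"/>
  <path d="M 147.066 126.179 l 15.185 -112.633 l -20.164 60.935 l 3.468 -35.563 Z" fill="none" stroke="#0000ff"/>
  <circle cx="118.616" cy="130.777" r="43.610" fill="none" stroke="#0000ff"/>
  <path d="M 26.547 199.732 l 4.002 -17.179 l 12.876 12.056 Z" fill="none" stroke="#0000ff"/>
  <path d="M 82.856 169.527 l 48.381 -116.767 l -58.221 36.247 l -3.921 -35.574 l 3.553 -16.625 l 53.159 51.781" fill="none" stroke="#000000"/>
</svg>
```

viewBox `0 0 182.606 214.037` with mm width/height → 1 unit = 1 mm. Flip: y_m = 214.037 − y_svg.

**Shape 1** — `<path>` regular polygon, stroke `#0000ff` → cut (S905, F1094). Machine vertices: (70.521,134.807) → (56.796,119.108) → (35.990,117.712) → (20.291,131.437) → (18.895,152.243) → (32.620,167.942) → (53.426,169.338) → (69.125,155.613) → (70.521,134.807). Closed: final G1 returns to the first vertex.

**Shape 2** — `<path>` closed polygon, stroke `#0000ff` → cut (S905, F1094). Machine vertices: (147.066,87.858) → (162.251,200.491) → (142.087,139.556) → (145.555,175.119) → (147.066,87.858). Closed: final G1 returns to the first vertex.

**Shape 3** — `<circle>` circle, stroke `#0000ff` → cut (S905, F1094). Machine vertices: (162.226,83.260) → (156.383,105.065) → (140.421,121.027) → (118.616,126.870) → (96.811,121.027) → (80.849,105.065) → (75.006,83.260) → (80.849,61.455) → (96.811,45.493) → (118.616,39.650) → (140.421,45.493) → (156.383,61.455) → (162.226,83.260). Closed: final G1 returns to the first vertex.

**Shape 4** — `<path>` regular polygon, stroke `#0000ff` → cut (S905, F1094). Machine vertices: (26.547,14.305) → (30.549,31.484) → (43.425,19.428) → (26.547,14.305). Closed: final G1 returns to the first vertex.

**Shape 5** — `<path>` open polyline, stroke `#000000` → engrave (S212, F3941). Machine vertices: (82.856,44.510) → (131.237,161.277) → (73.016,125.030) → (69.095,160.604) → (72.648,177.229) → (125.807,125.448). Open path.

(bCNC post)
(Date: synthetic)
G21
G90
G0 X70.521 Y134.807
M4 S905
G01 X56.796 Y119.108 F1094
G01 X35.990 Y117.712
G01 X20.291 Y131.437
G01 X18.895 Y152.243
G01 X32.620 Y167.942
G01 X53.426 Y169.338
G01 X69.125 Y155.613
G01 X70.521 Y134.807
M5
G0 X147.066 Y87.858
M4 S905
G01 X162.251 Y200.491 F1094
G01 X142.087 Y139.556
G01 X145.555 Y175.119
G01 X147.066 Y87.858
M5
G0 X162.226 Y83.260
M4 S905
G01 X156.383 Y105.065 F1094
G01 X140.421 Y121.027
G01 X118.616 Y126.870
G01 X96.811 Y121.027
G01 X80.849 Y105.065
G01 X75.006 Y83.260
G01 X80.849 Y61.455
G01 X96.811 Y45.493
G01 X118.616 Y39.650
G01 X140.421 Y45.493
G01 X156.383 Y61.455
G01 X162.226 Y83.260
M5
G0 X26.547 Y14.305
M4 S905
G01 X30.549 Y31.484 F1094
G01 X43.425 Y19.428
G01 X26.547 Y14.305
M5
G0 X82.856 Y44.510
M4 S212
G01 X131.237 Y161.277 F3941
G01 X73.016 Y125.030
G01 X69.095 Y160.604
G01 X72.648 Y177.229
G01 X125.807 Y125.448
M5
G0 X0.000 Y0.000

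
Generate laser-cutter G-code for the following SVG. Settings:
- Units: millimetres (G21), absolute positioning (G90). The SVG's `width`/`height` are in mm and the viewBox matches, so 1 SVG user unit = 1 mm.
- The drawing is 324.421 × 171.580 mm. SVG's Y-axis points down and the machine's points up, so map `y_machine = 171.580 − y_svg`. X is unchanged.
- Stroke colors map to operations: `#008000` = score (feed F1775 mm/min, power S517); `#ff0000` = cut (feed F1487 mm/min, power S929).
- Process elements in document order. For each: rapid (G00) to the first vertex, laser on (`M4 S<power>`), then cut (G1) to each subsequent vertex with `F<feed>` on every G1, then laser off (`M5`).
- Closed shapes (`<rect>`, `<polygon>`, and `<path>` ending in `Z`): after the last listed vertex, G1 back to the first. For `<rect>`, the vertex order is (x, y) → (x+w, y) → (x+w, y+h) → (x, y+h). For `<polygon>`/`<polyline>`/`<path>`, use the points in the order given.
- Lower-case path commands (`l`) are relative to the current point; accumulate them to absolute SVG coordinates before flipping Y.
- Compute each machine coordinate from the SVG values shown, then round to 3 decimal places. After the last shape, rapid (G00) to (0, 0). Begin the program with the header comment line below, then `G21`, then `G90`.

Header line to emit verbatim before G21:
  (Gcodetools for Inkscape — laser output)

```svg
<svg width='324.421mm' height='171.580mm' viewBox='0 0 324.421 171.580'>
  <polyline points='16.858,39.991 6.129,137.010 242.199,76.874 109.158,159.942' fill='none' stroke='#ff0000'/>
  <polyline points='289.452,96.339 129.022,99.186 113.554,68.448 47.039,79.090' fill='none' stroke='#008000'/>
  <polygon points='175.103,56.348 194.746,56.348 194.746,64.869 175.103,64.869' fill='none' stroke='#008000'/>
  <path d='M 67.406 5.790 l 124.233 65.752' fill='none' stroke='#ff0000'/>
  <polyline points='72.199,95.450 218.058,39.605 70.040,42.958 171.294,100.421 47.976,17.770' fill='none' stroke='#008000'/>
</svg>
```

Since the viewBox matches the mm dimensions, user units are millimetres directly. The only transform is the Y-flip y_m = 171.580 − y_svg.

Shape 1 is a open polyline drawn with `<polyline>`. Its stroke #ff0000 means cut at S929, F1487. After flipping Y the toolpath is (16.858,131.589) → (6.129,34.570) → (242.199,94.706) → (109.158,11.638).

Shape 2 is a open polyline drawn with `<polyline>`. Its stroke #008000 means score at S517, F1775. After flipping Y the toolpath is (289.452,75.241) → (129.022,72.394) → (113.554,103.132) → (47.039,92.490).

Shape 3 is a rectangle drawn with `<polygon>`. Its stroke #008000 means score at S517, F1775. After flipping Y the toolpath is (175.103,115.232) → (194.746,115.232) → (194.746,106.711) → (175.103,106.711) → (175.103,115.232), returning to the start.

Shape 4 is a line segment drawn with `<path>`. Its stroke #ff0000 means cut at S929, F1487. After flipping Y the toolpath is (67.406,165.790) → (191.639,100.038).

Shape 5 is a open polyline drawn with `<polyline>`. Its stroke #008000 means score at S517, F1775. After flipping Y the toolpath is (72.199,76.130) → (218.058,131.975) → (70.040,128.622) → (171.294,71.159) → (47.976,153.810).

(Gcodetools for Inkscape — laser output)
G21
G90
G00 X16.858 Y131.589
M4 S929
G1 X6.129 Y34.570 F1487
G1 X242.199 Y94.706 F1487
G1 X109.158 Y11.638 F1487
M5
G00 X289.452 Y75.241
M4 S517
G1 X129.022 Y72.394 F1775
G1 X113.554 Y103.132 F1775
G1 X47.039 Y92.490 F1775
M5
G00 X175.103 Y115.232
M4 S517
G1 X194.746 Y115.232 F1775
G1 X194.746 Y106.711 F1775
G1 X175.103 Y106.711 F1775
G1 X175.103 Y115.232 F1775
M5
G00 X67.406 Y165.790
M4 S929
G1 X191.639 Y100.038 F1487
M5
G00 X72.199 Y76.130
M4 S517
G1 X218.058 Y131.975 F1775
G1 X70.040 Y128.622 F1775
G1 X171.294 Y71.159 F1775
G1 X47.976 Y153.810 F1775
M5
G00 X0.000 Y0.000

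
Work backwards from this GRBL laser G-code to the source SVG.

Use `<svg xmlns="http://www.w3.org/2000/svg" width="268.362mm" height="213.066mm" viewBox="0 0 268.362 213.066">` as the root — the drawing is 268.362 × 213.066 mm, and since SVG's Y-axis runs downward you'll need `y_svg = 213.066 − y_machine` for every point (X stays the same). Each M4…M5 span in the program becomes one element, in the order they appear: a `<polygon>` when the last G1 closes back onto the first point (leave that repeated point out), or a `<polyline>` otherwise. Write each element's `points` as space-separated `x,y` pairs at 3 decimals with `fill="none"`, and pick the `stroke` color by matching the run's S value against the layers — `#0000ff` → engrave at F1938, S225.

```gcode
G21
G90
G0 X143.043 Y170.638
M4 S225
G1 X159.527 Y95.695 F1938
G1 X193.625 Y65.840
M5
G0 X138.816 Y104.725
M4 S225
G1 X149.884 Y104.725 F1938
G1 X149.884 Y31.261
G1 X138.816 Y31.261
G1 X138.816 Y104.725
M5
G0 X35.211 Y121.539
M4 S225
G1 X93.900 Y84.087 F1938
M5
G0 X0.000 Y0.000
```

<svg xmlns="http://www.w3.org/2000/svg" width="268.362mm" height="213.066mm" viewBox="0 0 268.362 213.066">
  <polyline points="143.043,42.428 159.527,117.371 193.625,147.226" fill="none" stroke="#0000ff"/>
  <polygon points="138.816,108.341 149.884,108.341 149.884,181.805 138.816,181.805" fill="none" stroke="#0000ff"/>
  <polyline points="35.211,91.527 93.900,128.979" fill="none" stroke="#0000ff"/>
</svg>

Each laser-on run becomes one SVG element. Flip Y back into SVG space with y_svg = 213.066 − y_machine. Every run uses S225, so all elements get stroke `#0000ff` (engrave).

Run 1: The run is open, so emit a `<polyline>` with points (Y-flipped): 143.043,42.428 159.527,117.371 193.625,147.226.

Run 2: The run returns to its start, so emit a `<polygon>` with points (Y-flipped): 138.816,108.341 149.884,108.341 149.884,181.805 138.816,181.805.

Run 3: The run is open, so emit a `<polyline>` with points (Y-flipped): 35.211,91.527 93.900,128.979.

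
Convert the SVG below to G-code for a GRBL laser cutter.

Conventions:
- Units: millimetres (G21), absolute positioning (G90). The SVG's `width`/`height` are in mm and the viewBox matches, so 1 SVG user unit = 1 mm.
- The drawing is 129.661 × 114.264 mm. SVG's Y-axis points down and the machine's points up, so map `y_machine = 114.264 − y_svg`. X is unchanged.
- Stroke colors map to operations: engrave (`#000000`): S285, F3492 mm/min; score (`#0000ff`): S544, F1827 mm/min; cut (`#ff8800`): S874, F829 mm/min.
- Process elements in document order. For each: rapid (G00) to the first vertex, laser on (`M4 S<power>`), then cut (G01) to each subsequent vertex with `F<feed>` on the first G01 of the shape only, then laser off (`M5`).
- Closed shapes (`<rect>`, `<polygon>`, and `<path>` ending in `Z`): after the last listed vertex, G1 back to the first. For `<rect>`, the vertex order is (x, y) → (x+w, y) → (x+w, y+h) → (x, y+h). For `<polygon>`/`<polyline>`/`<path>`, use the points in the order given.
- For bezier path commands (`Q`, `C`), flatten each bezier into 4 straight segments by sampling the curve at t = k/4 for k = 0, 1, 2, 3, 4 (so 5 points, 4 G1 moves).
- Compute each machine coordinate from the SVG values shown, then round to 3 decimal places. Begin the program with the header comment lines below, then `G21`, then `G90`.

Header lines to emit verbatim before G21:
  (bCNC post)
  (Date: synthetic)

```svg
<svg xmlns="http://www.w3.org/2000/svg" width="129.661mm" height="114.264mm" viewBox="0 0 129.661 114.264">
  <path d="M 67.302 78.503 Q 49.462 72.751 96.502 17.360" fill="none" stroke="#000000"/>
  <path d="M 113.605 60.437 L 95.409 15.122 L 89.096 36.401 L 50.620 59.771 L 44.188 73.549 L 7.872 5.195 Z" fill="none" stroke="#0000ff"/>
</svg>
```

(bCNC post)
(Date: synthetic)
G21
G90
G00 X67.302 Y35.761
M4 S285
G01 X62.437 Y41.739 F3492
G01 X65.682 Y53.923
G01 X77.037 Y72.311
G01 X96.502 Y96.904
M5
G00 X113.605 Y53.827
M4 S544
G01 X95.409 Y99.142 F1827
G01 X89.096 Y77.863
G01 X50.620 Y54.493
G01 X44.188 Y40.715
G01 X7.872 Y109.069
G01 X113.605 Y53.827
M5

1 u = 1 mm; y_m = 114.264 − y.

[1] `<path>` quadratic bezier, #000000→engrave S285 F3492: (67.302,35.761) → (62.437,41.739) → (65.682,53.923) → (77.037,72.311) → (96.502,96.904)

[2] `<path>` closed polygon, #0000ff→score S544 F1827: (113.605,53.827) → (95.409,99.142) → (89.096,77.863) → (50.620,54.493) → (44.188,40.715) → (7.872,109.069) → (113.605,53.827) (closed)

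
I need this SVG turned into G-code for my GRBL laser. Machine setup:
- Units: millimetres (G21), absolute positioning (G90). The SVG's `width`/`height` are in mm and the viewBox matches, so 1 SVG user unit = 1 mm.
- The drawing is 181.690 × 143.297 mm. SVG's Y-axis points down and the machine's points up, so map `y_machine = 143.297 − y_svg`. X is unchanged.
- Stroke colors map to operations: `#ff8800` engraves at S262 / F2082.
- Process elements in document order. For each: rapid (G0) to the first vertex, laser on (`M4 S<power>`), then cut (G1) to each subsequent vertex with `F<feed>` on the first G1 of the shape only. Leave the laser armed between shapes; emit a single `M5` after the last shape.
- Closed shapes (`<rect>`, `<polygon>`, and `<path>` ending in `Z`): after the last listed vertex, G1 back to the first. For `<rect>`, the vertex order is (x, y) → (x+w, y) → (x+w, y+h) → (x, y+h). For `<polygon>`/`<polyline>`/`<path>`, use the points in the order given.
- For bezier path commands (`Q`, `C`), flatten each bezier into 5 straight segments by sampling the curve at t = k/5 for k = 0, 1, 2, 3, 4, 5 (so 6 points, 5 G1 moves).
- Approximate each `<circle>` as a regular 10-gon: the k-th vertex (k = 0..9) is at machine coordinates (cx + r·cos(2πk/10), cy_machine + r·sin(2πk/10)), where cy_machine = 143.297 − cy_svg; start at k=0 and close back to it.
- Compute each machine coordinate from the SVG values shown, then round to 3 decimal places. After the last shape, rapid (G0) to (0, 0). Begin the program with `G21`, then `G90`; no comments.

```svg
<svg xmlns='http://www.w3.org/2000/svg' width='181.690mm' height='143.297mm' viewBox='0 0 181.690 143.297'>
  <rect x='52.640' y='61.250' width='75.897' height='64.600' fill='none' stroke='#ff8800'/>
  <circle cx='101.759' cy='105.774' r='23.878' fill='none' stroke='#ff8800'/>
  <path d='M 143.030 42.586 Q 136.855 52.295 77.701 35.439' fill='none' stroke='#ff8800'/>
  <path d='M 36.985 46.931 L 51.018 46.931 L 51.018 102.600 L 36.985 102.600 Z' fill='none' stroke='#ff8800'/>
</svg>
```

1 u = 1 mm; y_m = 143.297 − y.

[1] `<rect>` rectangle, #ff8800→engrave S262 F2082: (52.640,82.047) → (128.537,82.047) → (128.537,17.447) → (52.640,17.447) → (52.640,82.047) (closed)

[2] `<circle>` circle, #ff8800→engrave S262 F2082: (125.637,37.523) → (121.077,51.558) → (109.138,60.232) → (94.380,60.232) → (82.441,51.558) → (77.881,37.523) → (82.441,23.488) → (94.380,14.814) → (109.138,14.814) → (121.077,23.488) → (125.637,37.523) (closed)

[3] `<path>` quadratic bezier, #ff8800→engrave S262 F2082: (143.030,100.711) → (138.441,97.890) → (129.613,97.194) → (116.548,98.624) → (99.243,102.178) → (77.701,107.858)

[4] `<path>` rectangle, #ff8800→engrave S262 F2082: (36.985,96.366) → (51.018,96.366) → (51.018,40.697) → (36.985,40.697) → (36.985,96.366) (closed)

G21
G90
G0 X52.640 Y82.047
M4 S262
G1 X128.537 Y82.047 F2082
G1 X128.537 Y17.447
G1 X52.640 Y17.447
G1 X52.640 Y82.047
G0 X125.637 Y37.523
M4 S262
G1 X121.077 Y51.558 F2082
G1 X109.138 Y60.232
G1 X94.380 Y60.232
G1 X82.441 Y51.558
G1 X77.881 Y37.523
G1 X82.441 Y23.488
G1 X94.380 Y14.814
G1 X109.138 Y14.814
G1 X121.077 Y23.488
G1 X125.637 Y37.523
G0 X143.030 Y100.711
M4 S262
G1 X138.441 Y97.890 F2082
G1 X129.613 Y97.194
G1 X116.548 Y98.624
G1 X99.243 Y102.178
G1 X77.701 Y107.858
G0 X36.985 Y96.366
M4 S262
G1 X51.018 Y96.366 F2082
G1 X51.018 Y40.697
G1 X36.985 Y40.697
G1 X36.985 Y96.366
M5
G0 X0.000 Y0.000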